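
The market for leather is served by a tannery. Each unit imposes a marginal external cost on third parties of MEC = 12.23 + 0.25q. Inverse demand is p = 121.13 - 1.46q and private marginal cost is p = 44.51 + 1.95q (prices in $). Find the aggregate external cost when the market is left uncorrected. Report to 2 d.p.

$337.91

Market equilibrium (private): 44.51 + 1.95q = 121.13 - 1.46q → q_m = 22.4692.
Total external cost = ∫₀^{q_m} (12.23 + 0.25q) dq = 12.23×22.4692 + ½×0.25×22.4692² = 337.9064.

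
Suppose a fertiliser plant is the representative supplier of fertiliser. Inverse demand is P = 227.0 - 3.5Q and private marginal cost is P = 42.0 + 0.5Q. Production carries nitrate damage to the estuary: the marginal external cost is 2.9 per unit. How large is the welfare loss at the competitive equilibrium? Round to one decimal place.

Market equilibrium (private): 42.0 + 0.5Q = 227.0 - 3.5Q → Q_m = 46.2500.
Social marginal cost = private MC + MEC = 44.9 + 0.5Q.
Set SMC = demand: 44.9 + 0.5Q = 227.0 - 3.5Q → Q* = 45.5250.
The loss is the area between SMC and demand from Q* to Q_m; with linear curves that's a triangle of height MEC(Q_m).
DWL = ½ × 0.7250 × 2.9000 = 1.0513.

DWL = 1.1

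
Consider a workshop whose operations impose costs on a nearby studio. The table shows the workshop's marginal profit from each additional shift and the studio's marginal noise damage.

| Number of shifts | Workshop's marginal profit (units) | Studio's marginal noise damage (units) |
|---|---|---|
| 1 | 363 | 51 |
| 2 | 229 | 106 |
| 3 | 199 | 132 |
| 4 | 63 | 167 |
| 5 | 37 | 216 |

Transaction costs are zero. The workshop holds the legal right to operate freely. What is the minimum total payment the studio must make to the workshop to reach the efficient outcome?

100

Left alone the workshop would choose level 5 (marginal profit stays positive).
Efficient level: k* = 3 (marginal profit ≥ marginal noise damage through 3).
The studio must at least cover the workshop's forgone profit from cutting 5→3: 63 + 37 = 100.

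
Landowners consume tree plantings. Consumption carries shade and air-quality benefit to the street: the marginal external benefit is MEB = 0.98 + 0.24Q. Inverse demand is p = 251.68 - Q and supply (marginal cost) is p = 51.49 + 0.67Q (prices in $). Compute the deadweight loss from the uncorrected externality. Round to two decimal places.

DWL = $309.46

Market equilibrium (private): 51.49 + 0.67Q = 251.68 - Q → Q_m = 119.8743.
Social marginal benefit = demand + MEB = 252.66 - 0.76Q.
Set SMB = MC: 252.66 - 0.76Q = 51.49 + 0.67Q → Q* = 140.6783.
Between Q* and Q_m the wedge SMB − MC runs linearly from 0 to MEB(Q_m), so the loss is a triangle.
DWL = ½ × 20.8040 × 29.7498 = 309.4574.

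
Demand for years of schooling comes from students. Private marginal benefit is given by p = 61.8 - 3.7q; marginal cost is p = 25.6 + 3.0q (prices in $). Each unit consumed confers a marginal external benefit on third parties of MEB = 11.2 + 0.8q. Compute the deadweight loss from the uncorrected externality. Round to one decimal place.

Market equilibrium (private): 25.6 + 3.0q = 61.8 - 3.7q → q_m = 5.4030.
Social marginal benefit = demand + MEB = 73.0 - 2.9q.
Set SMB = MC: 73.0 - 2.9q = 25.6 + 3.0q → q* = 8.0339.
Height of the DWL triangle at q_m is SMB(q_m) − MC(q_m) = MEB(q_m) = 15.5224.
DWL = ½ × 2.6309 × 15.5224 = 20.4189.

DWL = $20.4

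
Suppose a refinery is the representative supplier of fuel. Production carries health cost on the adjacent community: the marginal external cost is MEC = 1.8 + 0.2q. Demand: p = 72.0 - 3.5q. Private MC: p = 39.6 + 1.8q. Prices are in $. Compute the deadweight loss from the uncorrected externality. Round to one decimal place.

Market equilibrium (private): 39.6 + 1.8q = 72.0 - 3.5q → q_m = 6.1132.
Social marginal cost = private MC + MEC = 41.4 + 2.0q.
Set SMC = demand: 41.4 + 2.0q = 72.0 - 3.5q → q* = 5.5636.
Between q* and q_m the wedge SMC − demand runs linearly from 0 to MEC(q_m), so the loss is a triangle.
DWL = ½ × 0.5496 × 3.0226 = 0.8306.

DWL = $0.8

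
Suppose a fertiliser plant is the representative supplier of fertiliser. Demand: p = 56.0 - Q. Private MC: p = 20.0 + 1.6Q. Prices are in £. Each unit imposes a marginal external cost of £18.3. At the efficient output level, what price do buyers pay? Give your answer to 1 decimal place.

Social marginal cost = private MC + MEC = 38.3 + 1.6Q.
Set SMC = demand: 38.3 + 1.6Q = 56.0 - Q → Q* = 6.8077.
Consumer price on the demand curve at Q*: 56.0 − 1.0×6.8077 = 49.1923.

P = £49.2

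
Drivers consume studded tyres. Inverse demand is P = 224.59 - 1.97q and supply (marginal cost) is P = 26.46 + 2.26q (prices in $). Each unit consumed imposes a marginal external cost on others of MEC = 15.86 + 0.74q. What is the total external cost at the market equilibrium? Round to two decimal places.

Market equilibrium (private): 26.46 + 2.26q = 224.59 - 1.97q → q_m = 46.8392.
Total external cost = ∫₀^{q_m} (15.86 + 0.74q) dq = 15.86×46.8392 + ½×0.74×46.8392² = 1554.6167.

$1554.62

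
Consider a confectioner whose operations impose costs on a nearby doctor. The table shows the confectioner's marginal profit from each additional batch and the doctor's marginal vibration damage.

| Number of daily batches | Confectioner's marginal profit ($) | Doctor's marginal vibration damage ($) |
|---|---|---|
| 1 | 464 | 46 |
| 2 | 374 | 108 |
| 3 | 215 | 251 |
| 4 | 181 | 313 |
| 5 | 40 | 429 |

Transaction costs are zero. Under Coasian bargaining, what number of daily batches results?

2

Bargaining reaches the level where marginal profit last exceeds marginal vibration damage.
That holds through level 2 (374 ≥ 108) but not at 3 (215 < 251).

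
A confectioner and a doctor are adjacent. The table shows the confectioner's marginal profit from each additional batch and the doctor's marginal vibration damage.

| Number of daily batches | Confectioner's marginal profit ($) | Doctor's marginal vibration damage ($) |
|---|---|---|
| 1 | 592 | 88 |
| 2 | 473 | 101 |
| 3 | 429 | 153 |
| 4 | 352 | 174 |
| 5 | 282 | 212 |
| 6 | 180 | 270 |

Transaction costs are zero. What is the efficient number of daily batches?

5

Bargaining reaches the level where marginal profit last exceeds marginal vibration damage.
That holds through level 5 (282 ≥ 212) but not at 6 (180 < 270).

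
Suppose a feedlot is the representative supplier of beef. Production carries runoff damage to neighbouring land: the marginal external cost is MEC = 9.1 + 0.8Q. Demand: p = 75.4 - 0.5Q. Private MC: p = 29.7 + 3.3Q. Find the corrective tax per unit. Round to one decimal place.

tax = 15.5 per unit

Social marginal cost = private MC + MEC = 38.8 + 4.1Q.
Set SMC = demand: 38.8 + 4.1Q = 75.4 - 0.5Q → Q* = 7.9565.
The Pigouvian tax equals MEC at Q*: 9.1 + 0.8×7.9565 = 15.4652.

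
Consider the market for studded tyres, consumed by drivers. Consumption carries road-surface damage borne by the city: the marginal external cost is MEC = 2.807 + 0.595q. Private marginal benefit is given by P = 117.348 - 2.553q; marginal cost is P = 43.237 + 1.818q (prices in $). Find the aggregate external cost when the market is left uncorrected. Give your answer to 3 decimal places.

$133.118

Market equilibrium (private): 43.237 + 1.818q = 117.348 - 2.553q → q_m = 16.9552.
Total external cost = ∫₀^{q_m} (2.807 + 0.595q) dq = 2.807×16.9552 + ½×0.595×16.9552² = 133.1182.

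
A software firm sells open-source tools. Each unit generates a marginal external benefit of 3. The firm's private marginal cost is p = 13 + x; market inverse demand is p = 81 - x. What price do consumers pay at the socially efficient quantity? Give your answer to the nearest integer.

P = 46

Social marginal cost = private MC − MEB = 10 + x.
Set SMC = demand: 10 + x = 81 - x → x* = 35.5000.
Consumer price on the demand curve at x*: 81 − 1×35.5000 = 45.5000.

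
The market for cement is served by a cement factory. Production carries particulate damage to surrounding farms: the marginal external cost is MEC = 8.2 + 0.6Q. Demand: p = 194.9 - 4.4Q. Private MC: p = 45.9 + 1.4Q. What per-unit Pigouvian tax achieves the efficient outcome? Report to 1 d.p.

tax = 21.4 per unit

Social marginal cost = private MC + MEC = 54.1 + 2.0Q.
Set SMC = demand: 54.1 + 2.0Q = 194.9 - 4.4Q → Q* = 22.0000.
The Pigouvian tax equals MEC at Q*: 8.2 + 0.6×22.0000 = 21.4000.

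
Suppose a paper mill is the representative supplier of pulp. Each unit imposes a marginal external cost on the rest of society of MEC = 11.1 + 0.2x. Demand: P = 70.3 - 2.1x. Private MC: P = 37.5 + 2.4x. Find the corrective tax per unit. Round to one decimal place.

tax = 12.0 per unit

Social marginal cost = private MC + MEC = 48.6 + 2.6x.
Set SMC = demand: 48.6 + 2.6x = 70.3 - 2.1x → x* = 4.6170.
The Pigouvian tax equals MEC at x*: 11.1 + 0.2×4.6170 = 12.0234.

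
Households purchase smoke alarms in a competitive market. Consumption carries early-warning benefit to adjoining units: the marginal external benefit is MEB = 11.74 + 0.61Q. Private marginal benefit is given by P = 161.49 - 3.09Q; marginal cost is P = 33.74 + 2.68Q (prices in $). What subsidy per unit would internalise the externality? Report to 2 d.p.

subsidy = $28.23 per unit

Social marginal benefit = demand + MEB = 173.23 - 2.48Q.
Set SMB = MC: 173.23 - 2.48Q = 33.74 + 2.68Q → Q* = 27.0329.
The Pigouvian subsidy equals MEB at Q*: 11.74 + 0.61×27.0329 = 28.2301.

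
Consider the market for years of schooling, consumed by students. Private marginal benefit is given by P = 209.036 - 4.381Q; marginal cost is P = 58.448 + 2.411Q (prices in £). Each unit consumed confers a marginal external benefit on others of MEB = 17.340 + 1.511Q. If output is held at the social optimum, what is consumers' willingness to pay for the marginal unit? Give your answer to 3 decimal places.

P = £69.727

Social marginal benefit = demand + MEB = 226.376 - 2.870Q.
Set SMB = MC: 226.376 - 2.870Q = 58.448 + 2.411Q → Q* = 31.7985.
Consumer price on the demand curve at Q*: 209.036 − 4.381×31.7985 = 69.7268.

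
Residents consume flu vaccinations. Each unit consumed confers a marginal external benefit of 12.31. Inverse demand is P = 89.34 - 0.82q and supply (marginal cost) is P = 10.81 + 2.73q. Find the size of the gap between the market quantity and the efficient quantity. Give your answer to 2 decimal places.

Market equilibrium (private): 10.81 + 2.73q = 89.34 - 0.82q → q_m = 22.1211.
Social marginal benefit = demand + MEB = 101.65 - 0.82q.
Set SMB = MC: 101.65 - 0.82q = 10.81 + 2.73q → q* = 25.5887.
Gap = |22.1211 − 25.5887| = 3.4676.

3.47 units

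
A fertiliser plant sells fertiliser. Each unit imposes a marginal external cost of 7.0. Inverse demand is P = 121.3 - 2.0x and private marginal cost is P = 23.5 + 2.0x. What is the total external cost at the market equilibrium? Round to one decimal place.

Market equilibrium (private): 23.5 + 2.0x = 121.3 - 2.0x → x_m = 24.4500.
Total external cost = MEC × x_m = 7.0 × 24.4500 = 171.1500.

171.2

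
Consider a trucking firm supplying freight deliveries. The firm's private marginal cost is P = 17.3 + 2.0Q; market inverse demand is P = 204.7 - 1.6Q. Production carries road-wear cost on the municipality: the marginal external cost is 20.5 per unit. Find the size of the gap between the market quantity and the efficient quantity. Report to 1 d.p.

Market equilibrium (private): 17.3 + 2.0Q = 204.7 - 1.6Q → Q_m = 52.0556.
Social marginal cost = private MC + MEC = 37.8 + 2.0Q.
Set SMC = demand: 37.8 + 2.0Q = 204.7 - 1.6Q → Q* = 46.3611.
Gap = |52.0556 − 46.3611| = 5.6945.

5.7 units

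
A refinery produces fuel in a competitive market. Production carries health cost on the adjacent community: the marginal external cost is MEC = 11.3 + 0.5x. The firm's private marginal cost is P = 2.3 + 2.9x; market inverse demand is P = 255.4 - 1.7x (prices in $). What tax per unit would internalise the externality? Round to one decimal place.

tax = $35.0 per unit

Social marginal cost = private MC + MEC = 13.6 + 3.4x.
Set SMC = demand: 13.6 + 3.4x = 255.4 - 1.7x → x* = 47.4118.
The Pigouvian tax equals MEC at x*: 11.3 + 0.5×47.4118 = 35.0059.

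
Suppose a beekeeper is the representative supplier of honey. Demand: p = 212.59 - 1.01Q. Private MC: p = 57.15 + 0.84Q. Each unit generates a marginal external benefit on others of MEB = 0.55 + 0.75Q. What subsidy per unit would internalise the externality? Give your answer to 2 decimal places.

subsidy = 106.91 per unit

Social marginal cost = private MC − MEB = 56.60 + 0.09Q.
Set SMC = demand: 56.60 + 0.09Q = 212.59 - 1.01Q → Q* = 141.8091.
The Pigouvian subsidy equals MEB at Q*: 0.55 + 0.75×141.8091 = 106.9068.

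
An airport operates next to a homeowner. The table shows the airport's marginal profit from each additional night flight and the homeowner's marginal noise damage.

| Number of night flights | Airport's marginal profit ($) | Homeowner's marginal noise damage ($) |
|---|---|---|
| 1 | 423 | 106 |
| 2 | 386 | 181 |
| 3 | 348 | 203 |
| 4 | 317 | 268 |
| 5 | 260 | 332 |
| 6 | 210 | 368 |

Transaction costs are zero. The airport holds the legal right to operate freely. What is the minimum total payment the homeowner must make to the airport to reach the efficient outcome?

Left alone the airport would choose level 6 (marginal profit stays positive).
Efficient level: k* = 4 (marginal profit ≥ marginal noise damage through 4).
The homeowner must at least cover the airport's forgone profit from cutting 6→4: 260 + 210 = 470.

$470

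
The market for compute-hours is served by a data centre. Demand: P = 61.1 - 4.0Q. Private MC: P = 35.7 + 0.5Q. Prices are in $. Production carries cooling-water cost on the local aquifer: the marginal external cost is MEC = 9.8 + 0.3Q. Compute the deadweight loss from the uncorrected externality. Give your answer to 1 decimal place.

Market equilibrium (private): 35.7 + 0.5Q = 61.1 - 4.0Q → Q_m = 5.6444.
Social marginal cost = private MC + MEC = 45.5 + 0.8Q.
Set SMC = demand: 45.5 + 0.8Q = 61.1 - 4.0Q → Q* = 3.2500.
Height of the DWL triangle at Q_m is SMC(Q_m) − demand(Q_m) = MEC(Q_m) = 11.4933.
DWL = ½ × 2.3944 × 11.4933 = 13.7598.

DWL = $13.8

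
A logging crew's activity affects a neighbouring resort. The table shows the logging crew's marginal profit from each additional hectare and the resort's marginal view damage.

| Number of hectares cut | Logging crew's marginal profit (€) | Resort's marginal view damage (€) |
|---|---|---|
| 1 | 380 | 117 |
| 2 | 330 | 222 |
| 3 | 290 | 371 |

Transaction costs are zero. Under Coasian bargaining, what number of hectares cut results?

2

Bargaining reaches the level where marginal profit last exceeds marginal view damage.
That holds through level 2 (330 ≥ 222) but not at 3 (290 < 371).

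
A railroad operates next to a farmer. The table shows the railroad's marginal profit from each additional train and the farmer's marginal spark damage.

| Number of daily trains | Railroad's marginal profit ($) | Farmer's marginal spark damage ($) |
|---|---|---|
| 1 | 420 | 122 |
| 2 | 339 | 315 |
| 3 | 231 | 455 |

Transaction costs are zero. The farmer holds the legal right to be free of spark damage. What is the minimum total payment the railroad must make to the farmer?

$437

Efficient level: marginal profit ≥ marginal spark damage through level 2, so k* = 2.
With the farmer holding the right, the railroad must at least compensate total damage at k*: 122 + 315 = 437.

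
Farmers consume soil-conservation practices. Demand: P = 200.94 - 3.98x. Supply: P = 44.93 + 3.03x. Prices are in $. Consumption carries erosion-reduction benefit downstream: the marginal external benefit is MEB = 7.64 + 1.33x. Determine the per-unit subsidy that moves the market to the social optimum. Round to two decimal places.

subsidy = $45.96 per unit

Social marginal benefit = demand + MEB = 208.58 - 2.65x.
Set SMB = MC: 208.58 - 2.65x = 44.93 + 3.03x → x* = 28.8116.
The Pigouvian subsidy equals MEB at x*: 7.64 + 1.33×28.8116 = 45.9594.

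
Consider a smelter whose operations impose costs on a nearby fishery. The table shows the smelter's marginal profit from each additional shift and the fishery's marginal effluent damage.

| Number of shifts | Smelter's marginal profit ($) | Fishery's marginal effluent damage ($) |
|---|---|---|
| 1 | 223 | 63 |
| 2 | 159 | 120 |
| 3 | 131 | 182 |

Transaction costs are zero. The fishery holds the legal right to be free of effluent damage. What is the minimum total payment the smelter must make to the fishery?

$183

Efficient level: marginal profit ≥ marginal effluent damage through level 2, so k* = 2.
With the fishery holding the right, the smelter must at least compensate total damage at k*: 63 + 120 = 183.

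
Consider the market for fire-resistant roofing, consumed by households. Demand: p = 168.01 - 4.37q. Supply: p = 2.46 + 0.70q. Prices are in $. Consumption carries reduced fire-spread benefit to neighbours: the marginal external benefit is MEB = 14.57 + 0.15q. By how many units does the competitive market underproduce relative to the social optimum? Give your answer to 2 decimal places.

3.96 units

Market equilibrium (private): 2.46 + 0.70q = 168.01 - 4.37q → q_m = 32.6529.
Social marginal benefit = demand + MEB = 182.58 - 4.22q.
Set SMB = MC: 182.58 - 4.22q = 2.46 + 0.70q → q* = 36.6098.
Gap = |32.6529 − 36.6098| = 3.9569.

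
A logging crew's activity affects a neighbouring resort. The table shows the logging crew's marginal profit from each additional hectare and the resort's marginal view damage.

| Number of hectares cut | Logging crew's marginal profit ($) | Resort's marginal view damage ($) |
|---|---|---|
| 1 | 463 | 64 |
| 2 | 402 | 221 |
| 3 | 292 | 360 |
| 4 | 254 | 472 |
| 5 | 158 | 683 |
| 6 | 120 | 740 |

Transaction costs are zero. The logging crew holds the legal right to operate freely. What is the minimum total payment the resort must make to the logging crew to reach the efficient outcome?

Left alone the logging crew would choose level 6 (marginal profit stays positive).
Efficient level: k* = 2 (marginal profit ≥ marginal view damage through 2).
The resort must at least cover the logging crew's forgone profit from cutting 6→2: 292 + 254 + 158 + 120 = 824.

$824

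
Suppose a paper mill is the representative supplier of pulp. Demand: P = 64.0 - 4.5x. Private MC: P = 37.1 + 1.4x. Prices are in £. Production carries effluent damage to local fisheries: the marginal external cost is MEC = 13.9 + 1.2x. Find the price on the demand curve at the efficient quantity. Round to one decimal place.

Social marginal cost = private MC + MEC = 51.0 + 2.6x.
Set SMC = demand: 51.0 + 2.6x = 64.0 - 4.5x → x* = 1.8310.
Consumer price on the demand curve at x*: 64.0 − 4.5×1.8310 = 55.7605.

P = £55.8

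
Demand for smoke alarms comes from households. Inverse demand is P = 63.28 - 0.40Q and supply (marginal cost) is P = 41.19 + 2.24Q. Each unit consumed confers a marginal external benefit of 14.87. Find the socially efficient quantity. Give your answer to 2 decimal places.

Q* = 14.00

Social marginal benefit = demand + MEB = 78.15 - 0.40Q.
Set SMB = MC: 78.15 - 0.40Q = 41.19 + 2.24Q → Q* = 14.0000.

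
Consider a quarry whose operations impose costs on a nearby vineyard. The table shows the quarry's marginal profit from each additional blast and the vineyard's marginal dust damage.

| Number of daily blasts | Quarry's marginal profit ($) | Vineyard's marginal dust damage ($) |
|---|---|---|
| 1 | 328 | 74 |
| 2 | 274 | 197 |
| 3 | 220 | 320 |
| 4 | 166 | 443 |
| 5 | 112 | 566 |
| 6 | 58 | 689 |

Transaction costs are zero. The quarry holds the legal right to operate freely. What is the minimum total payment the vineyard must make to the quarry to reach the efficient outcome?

Left alone the quarry would choose level 6 (marginal profit stays positive).
Efficient level: k* = 2 (marginal profit ≥ marginal dust damage through 2).
The vineyard must at least cover the quarry's forgone profit from cutting 6→2: 220 + 166 + 112 + 58 = 556.

$556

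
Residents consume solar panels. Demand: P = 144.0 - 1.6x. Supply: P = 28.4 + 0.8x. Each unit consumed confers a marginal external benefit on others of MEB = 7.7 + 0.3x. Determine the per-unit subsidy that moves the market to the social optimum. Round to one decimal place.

Social marginal benefit = demand + MEB = 151.7 - 1.3x.
Set SMB = MC: 151.7 - 1.3x = 28.4 + 0.8x → x* = 58.7143.
The Pigouvian subsidy equals MEB at x*: 7.7 + 0.3×58.7143 = 25.3143.

subsidy = 25.3 per unit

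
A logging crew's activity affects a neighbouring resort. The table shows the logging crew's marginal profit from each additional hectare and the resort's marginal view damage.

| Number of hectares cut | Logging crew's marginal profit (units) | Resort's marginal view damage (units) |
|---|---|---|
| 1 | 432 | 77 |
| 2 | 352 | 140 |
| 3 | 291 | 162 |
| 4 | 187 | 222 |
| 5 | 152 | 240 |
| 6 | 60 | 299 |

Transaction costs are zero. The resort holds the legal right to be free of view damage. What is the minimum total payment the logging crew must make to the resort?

Efficient level: marginal profit ≥ marginal view damage through level 3, so k* = 3.
With the resort holding the right, the logging crew must at least compensate total damage at k*: 77 + 140 + 162 = 379.

379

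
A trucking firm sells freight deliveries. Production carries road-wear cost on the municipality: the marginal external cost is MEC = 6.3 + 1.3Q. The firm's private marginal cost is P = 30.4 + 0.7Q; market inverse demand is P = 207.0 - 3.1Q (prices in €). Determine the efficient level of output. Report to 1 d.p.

Q* = 33.4

Social marginal cost = private MC + MEC = 36.7 + 2.0Q.
Set SMC = demand: 36.7 + 2.0Q = 207.0 - 3.1Q → Q* = 33.3922.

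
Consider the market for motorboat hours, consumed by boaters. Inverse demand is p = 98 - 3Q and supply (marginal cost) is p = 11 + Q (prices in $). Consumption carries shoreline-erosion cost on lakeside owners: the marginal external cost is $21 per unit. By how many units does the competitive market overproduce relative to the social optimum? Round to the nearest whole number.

5 units

Market equilibrium (private): 11 + Q = 98 - 3Q → Q_m = 21.7500.
Social marginal benefit = demand − MEC = 77 - 3Q.
Set SMB = MC: 77 - 3Q = 11 + Q → Q* = 16.5000.
Gap = |21.7500 − 16.5000| = 5.2500.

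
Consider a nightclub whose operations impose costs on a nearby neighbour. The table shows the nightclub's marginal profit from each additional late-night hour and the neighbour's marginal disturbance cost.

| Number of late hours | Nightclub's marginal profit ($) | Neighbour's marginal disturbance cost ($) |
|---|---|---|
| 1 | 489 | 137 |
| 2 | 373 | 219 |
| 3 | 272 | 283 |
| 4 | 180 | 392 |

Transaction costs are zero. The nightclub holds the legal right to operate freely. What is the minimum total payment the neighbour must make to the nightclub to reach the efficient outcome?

$452

Left alone the nightclub would choose level 4 (marginal profit stays positive).
Efficient level: k* = 2 (marginal profit ≥ marginal disturbance cost through 2).
The neighbour must at least cover the nightclub's forgone profit from cutting 4→2: 272 + 180 = 452.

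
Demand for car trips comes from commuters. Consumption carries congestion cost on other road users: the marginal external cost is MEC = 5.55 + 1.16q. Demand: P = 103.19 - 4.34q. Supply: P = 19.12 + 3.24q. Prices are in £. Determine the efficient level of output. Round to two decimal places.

q* = 8.98

Social marginal benefit = demand − MEC = 97.64 - 5.50q.
Set SMB = MC: 97.64 - 5.50q = 19.12 + 3.24q → q* = 8.9840.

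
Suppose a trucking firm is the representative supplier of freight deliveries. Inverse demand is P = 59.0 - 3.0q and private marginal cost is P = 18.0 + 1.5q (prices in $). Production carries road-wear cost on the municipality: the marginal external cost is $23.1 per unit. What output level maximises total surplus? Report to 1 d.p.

Social marginal cost = private MC + MEC = 41.1 + 1.5q.
Set SMC = demand: 41.1 + 1.5q = 59.0 - 3.0q → q* = 3.9778.

q* = 4.0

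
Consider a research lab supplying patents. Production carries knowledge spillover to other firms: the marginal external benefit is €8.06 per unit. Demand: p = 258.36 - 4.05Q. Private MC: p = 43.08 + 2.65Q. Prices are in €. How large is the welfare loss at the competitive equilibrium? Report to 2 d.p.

Market equilibrium (private): 43.08 + 2.65Q = 258.36 - 4.05Q → Q_m = 32.1313.
Social marginal cost = private MC − MEB = 35.02 + 2.65Q.
Set SMC = demand: 35.02 + 2.65Q = 258.36 - 4.05Q → Q* = 33.3343.
Height of the DWL triangle at Q_m is demand(Q_m) − SMC(Q_m) = MEB(Q_m) = 8.0600.
DWL = ½ × 1.2030 × 8.0600 = 4.8481.

DWL = €4.85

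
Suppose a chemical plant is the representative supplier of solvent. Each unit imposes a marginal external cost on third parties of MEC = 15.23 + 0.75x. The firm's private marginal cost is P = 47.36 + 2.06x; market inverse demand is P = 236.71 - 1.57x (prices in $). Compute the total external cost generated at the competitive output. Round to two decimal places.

$1814.78

Market equilibrium (private): 47.36 + 2.06x = 236.71 - 1.57x → x_m = 52.1625.
Total external cost = ∫₀^{x_m} (15.23 + 0.75x) dx = 15.23×52.1625 + ½×0.75×52.1625² = 1814.7823.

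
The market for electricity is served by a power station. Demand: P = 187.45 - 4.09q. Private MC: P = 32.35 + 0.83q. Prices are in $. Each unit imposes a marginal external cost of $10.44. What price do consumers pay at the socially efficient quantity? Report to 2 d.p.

Social marginal cost = private MC + MEC = 42.79 + 0.83q.
Set SMC = demand: 42.79 + 0.83q = 187.45 - 4.09q → q* = 29.4024.
Consumer price on the demand curve at q*: 187.45 − 4.09×29.4024 = 67.1942.

P = $67.19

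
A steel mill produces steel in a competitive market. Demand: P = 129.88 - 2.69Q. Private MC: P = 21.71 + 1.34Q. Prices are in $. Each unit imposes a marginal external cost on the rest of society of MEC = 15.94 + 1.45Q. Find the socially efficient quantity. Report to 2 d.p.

Social marginal cost = private MC + MEC = 37.65 + 2.79Q.
Set SMC = demand: 37.65 + 2.79Q = 129.88 - 2.69Q → Q* = 16.8303.

Q* = 16.83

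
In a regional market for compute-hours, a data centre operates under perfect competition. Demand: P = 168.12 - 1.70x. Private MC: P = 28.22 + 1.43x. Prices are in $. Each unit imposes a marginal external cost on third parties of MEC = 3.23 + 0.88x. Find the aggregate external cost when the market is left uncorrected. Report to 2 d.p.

$1023.39

Market equilibrium (private): 28.22 + 1.43x = 168.12 - 1.70x → x_m = 44.6965.
Total external cost = ∫₀^{x_m} (3.23 + 0.88x) dx = 3.23×44.6965 + ½×0.88×44.6965² = 1023.3916.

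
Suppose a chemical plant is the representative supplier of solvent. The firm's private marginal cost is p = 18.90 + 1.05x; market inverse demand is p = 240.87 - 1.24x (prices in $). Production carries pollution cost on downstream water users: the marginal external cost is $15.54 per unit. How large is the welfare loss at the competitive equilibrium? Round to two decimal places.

Market equilibrium (private): 18.90 + 1.05x = 240.87 - 1.24x → x_m = 96.9301.
Social marginal cost = private MC + MEC = 34.44 + 1.05x.
Set SMC = demand: 34.44 + 1.05x = 240.87 - 1.24x → x* = 90.1441.
Between x* and x_m the wedge SMC − demand runs linearly from 0 to MEC(x_m), so the loss is a triangle.
DWL = ½ × 6.7860 × 15.5400 = 52.7272.

DWL = $52.73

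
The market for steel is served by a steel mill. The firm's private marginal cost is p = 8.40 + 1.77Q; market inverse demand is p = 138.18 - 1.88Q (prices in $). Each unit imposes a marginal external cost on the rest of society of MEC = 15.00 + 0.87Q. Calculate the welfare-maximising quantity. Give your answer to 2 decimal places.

Social marginal cost = private MC + MEC = 23.40 + 2.64Q.
Set SMC = demand: 23.40 + 2.64Q = 138.18 - 1.88Q → Q* = 25.3938.

Q* = 25.39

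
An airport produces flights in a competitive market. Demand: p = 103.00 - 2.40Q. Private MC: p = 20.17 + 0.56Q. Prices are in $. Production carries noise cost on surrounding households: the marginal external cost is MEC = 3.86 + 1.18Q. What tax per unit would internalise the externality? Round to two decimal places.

Social marginal cost = private MC + MEC = 24.03 + 1.74Q.
Set SMC = demand: 24.03 + 1.74Q = 103.00 - 2.40Q → Q* = 19.0749.
The Pigouvian tax equals MEC at Q*: 3.86 + 1.18×19.0749 = 26.3684.

tax = $26.37 per unit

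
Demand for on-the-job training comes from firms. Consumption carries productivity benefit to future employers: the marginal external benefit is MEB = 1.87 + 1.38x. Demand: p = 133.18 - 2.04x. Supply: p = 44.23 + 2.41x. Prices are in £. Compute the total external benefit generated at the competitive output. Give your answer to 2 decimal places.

Market equilibrium (private): 44.23 + 2.41x = 133.18 - 2.04x → x_m = 19.9888.
Total external benefit = ∫₀^{x_m} (1.87 + 1.38x) dx = 1.87×19.9888 + ½×1.38×19.9888² = 313.0700.

£313.07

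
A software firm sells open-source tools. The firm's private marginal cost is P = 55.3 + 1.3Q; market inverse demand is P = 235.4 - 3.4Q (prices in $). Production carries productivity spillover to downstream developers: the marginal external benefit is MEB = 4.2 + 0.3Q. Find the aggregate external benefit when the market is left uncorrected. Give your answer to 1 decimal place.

$381.2

Market equilibrium (private): 55.3 + 1.3Q = 235.4 - 3.4Q → Q_m = 38.3191.
Total external benefit = ∫₀^{Q_m} (4.2 + 0.3Q) dQ = 4.2×38.3191 + ½×0.3×38.3191² = 381.1932.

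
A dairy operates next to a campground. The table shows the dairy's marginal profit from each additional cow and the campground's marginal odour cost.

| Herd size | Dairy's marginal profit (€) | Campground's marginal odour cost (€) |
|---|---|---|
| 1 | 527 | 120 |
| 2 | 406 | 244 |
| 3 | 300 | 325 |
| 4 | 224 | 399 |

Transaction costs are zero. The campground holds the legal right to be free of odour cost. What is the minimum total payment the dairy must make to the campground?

€364

Efficient level: marginal profit ≥ marginal odour cost through level 2, so k* = 2.
With the campground holding the right, the dairy must at least compensate total damage at k*: 120 + 244 = 364.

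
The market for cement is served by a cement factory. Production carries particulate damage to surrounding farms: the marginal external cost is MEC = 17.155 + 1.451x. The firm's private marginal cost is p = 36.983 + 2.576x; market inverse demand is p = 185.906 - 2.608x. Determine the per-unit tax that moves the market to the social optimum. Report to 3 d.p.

tax = 45.971 per unit

Social marginal cost = private MC + MEC = 54.138 + 4.027x.
Set SMC = demand: 54.138 + 4.027x = 185.906 - 2.608x → x* = 19.8595.
The Pigouvian tax equals MEC at x*: 17.155 + 1.451×19.8595 = 45.9711.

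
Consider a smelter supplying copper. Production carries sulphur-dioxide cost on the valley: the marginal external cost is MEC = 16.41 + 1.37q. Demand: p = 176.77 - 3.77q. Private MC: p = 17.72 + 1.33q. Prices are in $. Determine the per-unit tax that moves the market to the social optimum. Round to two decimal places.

tax = $46.61 per unit

Social marginal cost = private MC + MEC = 34.13 + 2.70q.
Set SMC = demand: 34.13 + 2.70q = 176.77 - 3.77q → q* = 22.0464.
The Pigouvian tax equals MEC at q*: 16.41 + 1.37×22.0464 = 46.6136.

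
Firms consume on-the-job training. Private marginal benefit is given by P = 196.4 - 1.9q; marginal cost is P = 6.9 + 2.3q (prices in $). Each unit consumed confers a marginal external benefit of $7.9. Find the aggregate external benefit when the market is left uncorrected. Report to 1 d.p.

Market equilibrium (private): 6.9 + 2.3q = 196.4 - 1.9q → q_m = 45.1190.
Total external benefit = MEB × q_m = 7.9 × 45.1190 = 356.4401.

$356.4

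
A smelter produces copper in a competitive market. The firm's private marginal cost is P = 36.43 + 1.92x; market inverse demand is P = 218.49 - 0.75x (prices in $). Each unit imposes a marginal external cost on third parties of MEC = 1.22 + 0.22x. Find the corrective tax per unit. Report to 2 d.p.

tax = $14.99 per unit

Social marginal cost = private MC + MEC = 37.65 + 2.14x.
Set SMC = demand: 37.65 + 2.14x = 218.49 - 0.75x → x* = 62.5744.
The Pigouvian tax equals MEC at x*: 1.22 + 0.22×62.5744 = 14.9864.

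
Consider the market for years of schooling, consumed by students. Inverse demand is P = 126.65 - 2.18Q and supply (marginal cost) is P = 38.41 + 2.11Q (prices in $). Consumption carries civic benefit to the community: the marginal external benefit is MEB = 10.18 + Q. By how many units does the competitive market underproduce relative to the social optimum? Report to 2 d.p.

9.35 units

Market equilibrium (private): 38.41 + 2.11Q = 126.65 - 2.18Q → Q_m = 20.5688.
Social marginal benefit = demand + MEB = 136.83 - 1.18Q.
Set SMB = MC: 136.83 - 1.18Q = 38.41 + 2.11Q → Q* = 29.9149.
Gap = |20.5688 − 29.9149| = 9.3461.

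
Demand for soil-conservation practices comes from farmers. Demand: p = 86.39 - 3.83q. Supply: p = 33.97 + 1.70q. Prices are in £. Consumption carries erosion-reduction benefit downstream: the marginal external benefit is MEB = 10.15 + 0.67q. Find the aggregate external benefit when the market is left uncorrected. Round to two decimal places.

Market equilibrium (private): 33.97 + 1.70q = 86.39 - 3.83q → q_m = 9.4792.
Total external benefit = ∫₀^{q_m} (10.15 + 0.67q) dq = 10.15×9.4792 + ½×0.67×9.4792² = 126.3154.

£126.32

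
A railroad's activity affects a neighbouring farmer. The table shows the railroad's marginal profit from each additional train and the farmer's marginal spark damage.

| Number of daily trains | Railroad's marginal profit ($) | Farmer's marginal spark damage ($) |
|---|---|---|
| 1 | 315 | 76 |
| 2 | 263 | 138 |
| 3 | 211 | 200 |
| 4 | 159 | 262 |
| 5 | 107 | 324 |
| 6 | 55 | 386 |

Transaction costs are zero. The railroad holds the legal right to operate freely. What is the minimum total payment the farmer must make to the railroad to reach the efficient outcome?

$321

Left alone the railroad would choose level 6 (marginal profit stays positive).
Efficient level: k* = 3 (marginal profit ≥ marginal spark damage through 3).
The farmer must at least cover the railroad's forgone profit from cutting 6→3: 159 + 107 + 55 = 321.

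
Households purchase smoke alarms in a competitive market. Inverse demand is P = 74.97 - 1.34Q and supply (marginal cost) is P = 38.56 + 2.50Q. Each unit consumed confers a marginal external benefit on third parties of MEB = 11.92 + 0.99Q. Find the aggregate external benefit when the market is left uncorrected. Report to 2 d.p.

Market equilibrium (private): 38.56 + 2.50Q = 74.97 - 1.34Q → Q_m = 9.4818.
Total external benefit = ∫₀^{Q_m} (11.92 + 0.99Q) dQ = 11.92×9.4818 + ½×0.99×9.4818² = 157.5258.

157.53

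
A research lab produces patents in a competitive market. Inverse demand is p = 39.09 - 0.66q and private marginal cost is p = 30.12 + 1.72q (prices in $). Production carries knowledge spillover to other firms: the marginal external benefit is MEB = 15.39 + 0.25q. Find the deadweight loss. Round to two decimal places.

Market equilibrium (private): 30.12 + 1.72q = 39.09 - 0.66q → q_m = 3.7689.
Social marginal cost = private MC − MEB = 14.73 + 1.47q.
Set SMC = demand: 14.73 + 1.47q = 39.09 - 0.66q → q* = 11.4366.
The welfare-loss triangle has base |q_m − q*| and height MEB(q_m) (the vertical gap between SMC and demand is zero at q* and MEB at q_m).
DWL = ½ × 7.6677 × 16.3322 = 62.6152.

DWL = $62.62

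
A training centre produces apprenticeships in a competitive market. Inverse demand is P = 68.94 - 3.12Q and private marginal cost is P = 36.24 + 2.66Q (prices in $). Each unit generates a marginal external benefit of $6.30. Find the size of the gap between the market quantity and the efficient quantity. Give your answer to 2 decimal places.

Market equilibrium (private): 36.24 + 2.66Q = 68.94 - 3.12Q → Q_m = 5.6574.
Social marginal cost = private MC − MEB = 29.94 + 2.66Q.
Set SMC = demand: 29.94 + 2.66Q = 68.94 - 3.12Q → Q* = 6.7474.
Gap = |5.6574 − 6.7474| = 1.0900.

1.09 units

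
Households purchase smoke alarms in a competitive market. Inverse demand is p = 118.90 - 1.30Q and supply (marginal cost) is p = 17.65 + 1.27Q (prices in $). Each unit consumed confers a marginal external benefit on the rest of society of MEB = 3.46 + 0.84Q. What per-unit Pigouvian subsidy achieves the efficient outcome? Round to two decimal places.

subsidy = $54.30 per unit

Social marginal benefit = demand + MEB = 122.36 - 0.46Q.
Set SMB = MC: 122.36 - 0.46Q = 17.65 + 1.27Q → Q* = 60.5260.
The Pigouvian subsidy equals MEB at Q*: 3.46 + 0.84×60.5260 = 54.3018.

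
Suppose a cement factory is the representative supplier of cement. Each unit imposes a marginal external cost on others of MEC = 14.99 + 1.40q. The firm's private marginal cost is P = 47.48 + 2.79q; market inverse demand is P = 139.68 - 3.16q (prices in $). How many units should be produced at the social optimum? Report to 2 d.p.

q* = 10.50

Social marginal cost = private MC + MEC = 62.47 + 4.19q.
Set SMC = demand: 62.47 + 4.19q = 139.68 - 3.16q → q* = 10.5048.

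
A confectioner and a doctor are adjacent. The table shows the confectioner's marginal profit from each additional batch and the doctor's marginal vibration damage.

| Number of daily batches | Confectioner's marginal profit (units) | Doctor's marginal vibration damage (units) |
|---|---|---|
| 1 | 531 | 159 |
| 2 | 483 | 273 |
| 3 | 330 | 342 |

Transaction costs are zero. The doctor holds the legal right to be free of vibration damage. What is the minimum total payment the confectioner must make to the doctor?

432

Efficient level: marginal profit ≥ marginal vibration damage through level 2, so k* = 2.
With the doctor holding the right, the confectioner must at least compensate total damage at k*: 159 + 273 = 432.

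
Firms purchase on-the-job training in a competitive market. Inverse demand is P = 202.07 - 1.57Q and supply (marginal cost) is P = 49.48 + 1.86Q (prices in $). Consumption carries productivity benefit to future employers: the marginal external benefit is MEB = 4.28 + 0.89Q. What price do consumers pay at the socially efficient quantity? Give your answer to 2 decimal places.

P = $105.11

Social marginal benefit = demand + MEB = 206.35 - 0.68Q.
Set SMB = MC: 206.35 - 0.68Q = 49.48 + 1.86Q → Q* = 61.7598.
Consumer price on the demand curve at Q*: 202.07 − 1.57×61.7598 = 105.1071.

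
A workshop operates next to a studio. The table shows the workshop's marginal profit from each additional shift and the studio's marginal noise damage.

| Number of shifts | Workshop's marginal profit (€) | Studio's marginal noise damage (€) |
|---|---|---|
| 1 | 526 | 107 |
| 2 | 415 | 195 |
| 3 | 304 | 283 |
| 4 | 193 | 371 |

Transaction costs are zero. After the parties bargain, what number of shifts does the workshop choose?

Bargaining reaches the level where marginal profit last exceeds marginal noise damage.
That holds through level 3 (304 ≥ 283) but not at 4 (193 < 371).

3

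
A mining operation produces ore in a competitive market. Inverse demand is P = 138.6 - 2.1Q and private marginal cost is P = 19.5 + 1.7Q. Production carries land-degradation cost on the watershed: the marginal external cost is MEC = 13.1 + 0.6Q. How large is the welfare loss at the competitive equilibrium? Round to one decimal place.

Market equilibrium (private): 19.5 + 1.7Q = 138.6 - 2.1Q → Q_m = 31.3421.
Social marginal cost = private MC + MEC = 32.6 + 2.3Q.
Set SMC = demand: 32.6 + 2.3Q = 138.6 - 2.1Q → Q* = 24.0909.
Between Q* and Q_m the wedge SMC − demand runs linearly from 0 to MEC(Q_m), so the loss is a triangle.
DWL = ½ × 7.2512 × 31.9053 = 115.6759.

DWL = 115.7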